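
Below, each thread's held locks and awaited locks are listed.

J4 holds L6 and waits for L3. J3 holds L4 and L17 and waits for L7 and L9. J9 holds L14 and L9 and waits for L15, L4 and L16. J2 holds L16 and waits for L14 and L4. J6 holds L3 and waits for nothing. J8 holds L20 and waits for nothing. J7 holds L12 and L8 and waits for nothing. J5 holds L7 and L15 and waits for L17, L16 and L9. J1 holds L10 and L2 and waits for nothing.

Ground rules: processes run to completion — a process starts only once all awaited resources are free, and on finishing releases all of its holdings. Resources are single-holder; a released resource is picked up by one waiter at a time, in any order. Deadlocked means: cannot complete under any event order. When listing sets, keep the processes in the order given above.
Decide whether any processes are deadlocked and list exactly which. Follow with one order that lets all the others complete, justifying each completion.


Deadlocked set: J3, J9, J2 and J5.
Key observation: the cycle J3 -> J9 -> J3 can never break — each member waits on the next; J2 and J5 are caught in further circular waits.
A valid finishing order for the others: J7, J8, J1, J6, J4.
Step-by-step check:
  J7 waits on nothing -> runs at once and releases L12 and L8
  J8 waits on nothing -> runs at once and releases L20
  J1 waits on nothing -> runs at once and releases L10 and L2
  J6 waits on nothing -> runs at once and releases L3
  J4 waits on L3 — all released -> runs and releases L6


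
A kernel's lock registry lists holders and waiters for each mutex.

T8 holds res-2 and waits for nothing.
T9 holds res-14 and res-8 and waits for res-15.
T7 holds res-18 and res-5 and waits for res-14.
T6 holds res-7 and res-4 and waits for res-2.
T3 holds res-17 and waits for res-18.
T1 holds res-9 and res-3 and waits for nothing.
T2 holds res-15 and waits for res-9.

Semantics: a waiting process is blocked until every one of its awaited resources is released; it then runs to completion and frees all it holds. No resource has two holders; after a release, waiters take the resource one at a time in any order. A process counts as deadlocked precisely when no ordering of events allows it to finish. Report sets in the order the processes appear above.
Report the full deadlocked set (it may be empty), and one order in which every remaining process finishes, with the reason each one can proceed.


No process is deadlocked.
Key observation: the wait graph is acyclic; completion cascades from the unblocked processes through everyone else.
One completion order for the rest: T8, T1, T2, T9, T7, T3, T6.
Step-by-step check:
  run T8 (it waits on nothing); releases res-2
  run T1 (it waits on nothing); releases res-9 and res-3
  T2: everything it awaited (res-9) is free; runs, freeing res-15
  T9: everything it awaited (res-15) is free; runs, freeing res-14 and res-8
  T7: everything it awaited (res-14) is free; runs, freeing res-18 and res-5
  T3: everything it awaited (res-18) is free; runs, freeing res-17
  T6: everything it awaited (res-2) is free; runs, freeing res-7 and res-4


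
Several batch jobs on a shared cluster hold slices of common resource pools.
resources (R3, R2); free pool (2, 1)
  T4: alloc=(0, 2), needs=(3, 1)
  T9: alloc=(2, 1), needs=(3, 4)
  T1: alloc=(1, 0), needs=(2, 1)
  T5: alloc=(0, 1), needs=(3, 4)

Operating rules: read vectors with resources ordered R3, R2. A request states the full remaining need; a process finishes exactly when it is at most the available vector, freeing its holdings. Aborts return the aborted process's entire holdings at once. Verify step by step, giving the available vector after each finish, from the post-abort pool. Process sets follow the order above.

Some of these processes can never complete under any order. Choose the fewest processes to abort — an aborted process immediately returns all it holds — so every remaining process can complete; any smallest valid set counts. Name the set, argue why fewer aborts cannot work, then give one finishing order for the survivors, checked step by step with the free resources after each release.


The answer: abort T9.
Key observation: the returned (2, 1) from T9 is what brings T5 — unrunnable before, under any order — into play at step 3.
Why nothing smaller works: aborting no one leaves the state deadlocked as given.
Survivors finish in the order: T4, T1, T5. Check, step by step (pool after the aborts first):
  pool = (4, 2)
  T4 needs (3, 1) <= (4, 2) -> finishes; pool += (0, 2) = (4, 4)
  T1 needs (2, 1) <= (4, 4) -> finishes; pool += (1, 0) = (5, 4)
  T5 needs (3, 4) <= (5, 4) -> finishes; pool += (0, 1) = (5, 5)


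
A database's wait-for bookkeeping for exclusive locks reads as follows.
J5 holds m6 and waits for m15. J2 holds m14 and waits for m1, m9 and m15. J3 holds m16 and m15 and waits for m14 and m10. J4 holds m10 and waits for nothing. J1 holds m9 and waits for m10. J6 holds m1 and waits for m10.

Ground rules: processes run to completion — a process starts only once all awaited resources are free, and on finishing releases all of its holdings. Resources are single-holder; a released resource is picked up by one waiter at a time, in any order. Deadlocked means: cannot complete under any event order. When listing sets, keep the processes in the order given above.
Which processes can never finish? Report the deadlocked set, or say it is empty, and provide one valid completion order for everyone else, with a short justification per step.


Deadlocked: J5, J2 and J3.
Key observation: the waits loop around J3 -> J2 -> J3 with no way out; J5 waits into the deadlock from upstream.
One completion order for the rest: J4, J6, J1.
Verifying each step:
  J4: no waits; runs immediately, freeing m10
  run J6 (all its waits — m10 — are resolved); releases m1
  run J1 (all its waits — m10 — are resolved); releases m9


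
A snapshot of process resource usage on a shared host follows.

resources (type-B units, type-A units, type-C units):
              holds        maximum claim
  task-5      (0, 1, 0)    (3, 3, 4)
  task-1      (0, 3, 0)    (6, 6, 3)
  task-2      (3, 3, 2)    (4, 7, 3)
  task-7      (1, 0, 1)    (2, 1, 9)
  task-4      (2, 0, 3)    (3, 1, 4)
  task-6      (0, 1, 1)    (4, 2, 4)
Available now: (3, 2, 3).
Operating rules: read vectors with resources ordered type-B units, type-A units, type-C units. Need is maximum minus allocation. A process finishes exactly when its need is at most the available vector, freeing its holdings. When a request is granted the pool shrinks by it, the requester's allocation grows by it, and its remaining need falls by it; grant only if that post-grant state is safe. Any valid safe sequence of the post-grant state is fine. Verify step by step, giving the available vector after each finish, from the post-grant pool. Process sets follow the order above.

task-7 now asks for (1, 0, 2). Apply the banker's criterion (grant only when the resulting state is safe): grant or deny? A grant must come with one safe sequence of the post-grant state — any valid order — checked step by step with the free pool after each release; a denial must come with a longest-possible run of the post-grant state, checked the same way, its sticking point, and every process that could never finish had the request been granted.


GRANT. The post-grant state is safe; one safe sequence: task-4, task-6, task-5, task-2, task-7, task-1.
Key observation: post-grant, (2, 2, 1) remains, and an order beginning with task-4 completes everyone.
Check on the post-grant state, step by step:
  pool = (2, 2, 1)
  task-4: need (1, 1, 1) fits (2, 2, 1); releases (2, 0, 3), pool now (4, 2, 4)
  task-6: need (4, 1, 3) fits (4, 2, 4); releases (0, 1, 1), pool now (4, 3, 5)
  task-5: need (3, 2, 4) fits (4, 3, 5); releases (0, 1, 0), pool now (4, 4, 5)
  task-2: need (1, 4, 1) fits (4, 4, 5); releases (3, 3, 2), pool now (7, 7, 7)
  task-7: need (0, 1, 6) fits (7, 7, 7); releases (2, 0, 3), pool now (9, 7, 10)
  task-1: need (6, 3, 3) fits (9, 7, 10); releases (0, 3, 0), pool now (9, 10, 10)


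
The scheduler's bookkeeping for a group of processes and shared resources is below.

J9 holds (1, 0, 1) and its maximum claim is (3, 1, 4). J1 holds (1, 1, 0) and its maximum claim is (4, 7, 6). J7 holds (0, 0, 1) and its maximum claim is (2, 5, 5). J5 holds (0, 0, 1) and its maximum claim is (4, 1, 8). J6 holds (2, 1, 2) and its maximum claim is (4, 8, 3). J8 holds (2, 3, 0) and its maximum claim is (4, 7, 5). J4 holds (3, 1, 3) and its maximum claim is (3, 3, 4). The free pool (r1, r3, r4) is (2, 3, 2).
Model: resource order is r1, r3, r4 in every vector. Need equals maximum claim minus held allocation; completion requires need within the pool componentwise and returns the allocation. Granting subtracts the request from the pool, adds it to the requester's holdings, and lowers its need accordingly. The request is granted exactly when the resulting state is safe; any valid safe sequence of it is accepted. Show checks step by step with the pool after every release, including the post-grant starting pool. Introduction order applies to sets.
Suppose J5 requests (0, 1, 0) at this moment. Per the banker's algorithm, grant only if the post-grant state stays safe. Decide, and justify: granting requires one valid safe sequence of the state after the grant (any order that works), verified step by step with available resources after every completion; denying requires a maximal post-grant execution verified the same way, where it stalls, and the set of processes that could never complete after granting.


DENY: after the grant no complete ordering would exist.
Key observation: after J4, J9 the pool peaks at (6, 3, 6), and each blocked process is short somewhere: J1 on r3; J7 on r3; J5 on r4; J6 on r3; J8 on r3.
After a pretend grant, a maximal execution: J4, J9 — then nothing else fits. Verifying each step:
  pool = (2, 2, 2)
  J4 needs (0, 2, 1) <= (2, 2, 2) -> finishes; pool += (3, 1, 3) = (5, 3, 5)
  J9 needs (2, 1, 3) <= (5, 3, 5) -> finishes; pool += (1, 0, 1) = (6, 3, 6)
  blocked: J1 wants (3, 6, 6), pool (6, 3, 6) — not enough r3
  blocked: J7 wants (2, 5, 4), pool (6, 3, 6) — not enough r3
  blocked: J5 wants (4, 0, 7), pool (6, 3, 6) — not enough r4
  blocked: J6 wants (2, 7, 1), pool (6, 3, 6) — not enough r3
  blocked: J8 wants (2, 4, 5), pool (6, 3, 6) — not enough r3
Processes that could never finish after the grant: J1, J7, J5, J6 and J8.


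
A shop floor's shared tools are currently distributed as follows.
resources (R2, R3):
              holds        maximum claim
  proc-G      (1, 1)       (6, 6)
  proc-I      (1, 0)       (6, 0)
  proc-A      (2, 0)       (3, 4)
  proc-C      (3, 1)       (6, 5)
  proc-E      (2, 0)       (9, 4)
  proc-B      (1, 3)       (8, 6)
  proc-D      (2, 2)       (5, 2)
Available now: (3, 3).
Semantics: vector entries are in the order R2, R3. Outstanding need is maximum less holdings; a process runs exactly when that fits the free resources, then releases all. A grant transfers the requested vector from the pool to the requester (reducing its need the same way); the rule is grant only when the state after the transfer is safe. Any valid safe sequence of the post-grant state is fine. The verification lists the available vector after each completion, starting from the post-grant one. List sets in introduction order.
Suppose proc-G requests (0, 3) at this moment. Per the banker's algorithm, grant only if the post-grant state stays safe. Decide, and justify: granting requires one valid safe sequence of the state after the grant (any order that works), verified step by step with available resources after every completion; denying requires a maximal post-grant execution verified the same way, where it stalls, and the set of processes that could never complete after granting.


GRANT: granting preserves safety; a valid post-grant sequence is proc-D, proc-G, proc-I, proc-C, proc-E, proc-A, proc-B.
Key observation: the grant leaves (3, 0) free — enough for proc-D, whose release restarts the cascade.
Verifying the post-grant state step by step:
  pool = (3, 0)
  run proc-D (needs (3, 0), free (3, 0)); after release of (2, 2) the pool is (5, 2)
  run proc-G (needs (5, 2), free (5, 2)); after release of (1, 4) the pool is (6, 6)
  run proc-I (needs (5, 0), free (6, 6)); after release of (1, 0) the pool is (7, 6)
  run proc-C (needs (3, 4), free (7, 6)); after release of (3, 1) the pool is (10, 7)
  run proc-E (needs (7, 4), free (10, 7)); after release of (2, 0) the pool is (12, 7)
  run proc-A (needs (1, 4), free (12, 7)); after release of (2, 0) the pool is (14, 7)
  run proc-B (needs (7, 3), free (14, 7)); after release of (1, 3) the pool is (15, 10)


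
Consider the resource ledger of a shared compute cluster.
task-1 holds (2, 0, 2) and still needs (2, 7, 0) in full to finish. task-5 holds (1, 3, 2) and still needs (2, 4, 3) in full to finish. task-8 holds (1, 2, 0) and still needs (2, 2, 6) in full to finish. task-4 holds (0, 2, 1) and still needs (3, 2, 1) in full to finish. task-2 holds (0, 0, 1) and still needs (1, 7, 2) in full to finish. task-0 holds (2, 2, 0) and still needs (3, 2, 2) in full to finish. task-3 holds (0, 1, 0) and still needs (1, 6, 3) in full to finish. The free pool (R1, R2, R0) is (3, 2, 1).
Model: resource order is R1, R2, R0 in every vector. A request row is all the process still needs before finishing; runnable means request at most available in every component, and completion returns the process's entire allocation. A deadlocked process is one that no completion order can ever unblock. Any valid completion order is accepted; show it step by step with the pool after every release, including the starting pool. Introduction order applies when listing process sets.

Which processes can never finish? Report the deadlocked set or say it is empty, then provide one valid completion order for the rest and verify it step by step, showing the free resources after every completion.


Deadlocked set: task-1, task-5, task-8, task-2 and task-3.
Key observation: after task-4, task-0 the pool peaks at (5, 6, 2), and each blocked process is short somewhere: task-1 on R2; task-5 on R0; task-8 on R0; task-2 on R2; task-3 on R0.
A valid finishing order for the others: task-4, task-0. Step-by-step check:
  pool = (3, 2, 1)
  task-4 needs (3, 2, 1) <= (3, 2, 1) -> finishes; pool += (0, 2, 1) = (3, 4, 2)
  task-0 needs (3, 2, 2) <= (3, 4, 2) -> finishes; pool += (2, 2, 0) = (5, 6, 2)
The blocked processes can never fit:
  blocked: task-1 wants (2, 7, 0), pool (5, 6, 2) — not enough R2
  blocked: task-5 wants (2, 4, 3), pool (5, 6, 2) — not enough R0
  blocked: task-8 wants (2, 2, 6), pool (5, 6, 2) — not enough R0
  blocked: task-2 wants (1, 7, 2), pool (5, 6, 2) — not enough R2
  blocked: task-3 wants (1, 6, 3), pool (5, 6, 2) — not enough R0


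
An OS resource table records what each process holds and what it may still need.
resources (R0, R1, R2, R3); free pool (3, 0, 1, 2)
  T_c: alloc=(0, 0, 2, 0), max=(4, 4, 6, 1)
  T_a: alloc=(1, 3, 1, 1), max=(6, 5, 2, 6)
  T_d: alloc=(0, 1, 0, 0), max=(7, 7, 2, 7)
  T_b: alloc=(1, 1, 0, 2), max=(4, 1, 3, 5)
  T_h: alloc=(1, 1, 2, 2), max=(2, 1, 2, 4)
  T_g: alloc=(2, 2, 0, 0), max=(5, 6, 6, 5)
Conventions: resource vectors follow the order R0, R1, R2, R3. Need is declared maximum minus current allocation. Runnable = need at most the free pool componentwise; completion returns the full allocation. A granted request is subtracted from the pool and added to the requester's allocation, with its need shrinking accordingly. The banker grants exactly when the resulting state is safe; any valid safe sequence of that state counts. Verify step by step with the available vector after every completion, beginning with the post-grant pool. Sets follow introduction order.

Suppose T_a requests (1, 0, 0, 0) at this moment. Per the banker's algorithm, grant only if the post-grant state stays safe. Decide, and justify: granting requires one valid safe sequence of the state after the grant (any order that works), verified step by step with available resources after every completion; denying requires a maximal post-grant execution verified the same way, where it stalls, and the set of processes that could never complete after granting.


GRANT: granting preserves safety; a valid post-grant sequence is T_h, T_b, T_a, T_c, T_g, T_d.
Key observation: granting shrinks the pool to (2, 0, 1, 2), yet T_h still fits and the chain goes through.
Step-by-step check of the post-grant state:
  pool = (2, 0, 1, 2)
  T_h: need (1, 0, 0, 2) fits (2, 0, 1, 2); releases (1, 1, 2, 2), pool now (3, 1, 3, 4)
  T_b: need (3, 0, 3, 3) fits (3, 1, 3, 4); releases (1, 1, 0, 2), pool now (4, 2, 3, 6)
  T_a: need (4, 2, 1, 5) fits (4, 2, 3, 6); releases (2, 3, 1, 1), pool now (6, 5, 4, 7)
  T_c: need (4, 4, 4, 1) fits (6, 5, 4, 7); releases (0, 0, 2, 0), pool now (6, 5, 6, 7)
  T_g: need (3, 4, 6, 5) fits (6, 5, 6, 7); releases (2, 2, 0, 0), pool now (8, 7, 6, 7)
  T_d: need (7, 6, 2, 7) fits (8, 7, 6, 7); releases (0, 1, 0, 0), pool now (8, 8, 6, 7)


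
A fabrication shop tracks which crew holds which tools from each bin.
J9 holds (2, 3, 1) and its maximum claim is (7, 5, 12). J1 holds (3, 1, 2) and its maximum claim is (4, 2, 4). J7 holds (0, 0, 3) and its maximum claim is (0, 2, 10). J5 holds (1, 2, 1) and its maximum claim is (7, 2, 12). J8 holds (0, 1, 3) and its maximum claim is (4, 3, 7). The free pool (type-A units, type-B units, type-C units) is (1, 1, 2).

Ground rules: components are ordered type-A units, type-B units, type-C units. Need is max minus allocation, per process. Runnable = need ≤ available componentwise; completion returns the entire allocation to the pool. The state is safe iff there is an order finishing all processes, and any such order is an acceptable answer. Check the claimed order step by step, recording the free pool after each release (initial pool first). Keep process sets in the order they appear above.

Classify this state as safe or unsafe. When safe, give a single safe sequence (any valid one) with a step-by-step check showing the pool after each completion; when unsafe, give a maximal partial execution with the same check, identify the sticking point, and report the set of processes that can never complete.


UNSAFE — no complete ordering exists.
Key observation: the pool after J1, J8, J7 is (4, 3, 10); every surviving request exceeds it in type-A units, so progress ends there.
A maximal execution: J1, J8, J7 — then nothing else fits. Check, step by step:
  pool = (1, 1, 2)
  J1: need (1, 1, 2) fits (1, 1, 2); releases (3, 1, 2), pool now (4, 2, 4)
  J8: need (4, 2, 4) fits (4, 2, 4); releases (0, 1, 3), pool now (4, 3, 7)
  J7: need (0, 2, 7) fits (4, 3, 7); releases (0, 0, 3), pool now (4, 3, 10)
  blocked: J9 wants (5, 2, 11), pool (4, 3, 10) — not enough type-A units and type-C units
  blocked: J5 wants (6, 0, 11), pool (4, 3, 10) — not enough type-A units and type-C units
Permanently blocked: J9 and J5.


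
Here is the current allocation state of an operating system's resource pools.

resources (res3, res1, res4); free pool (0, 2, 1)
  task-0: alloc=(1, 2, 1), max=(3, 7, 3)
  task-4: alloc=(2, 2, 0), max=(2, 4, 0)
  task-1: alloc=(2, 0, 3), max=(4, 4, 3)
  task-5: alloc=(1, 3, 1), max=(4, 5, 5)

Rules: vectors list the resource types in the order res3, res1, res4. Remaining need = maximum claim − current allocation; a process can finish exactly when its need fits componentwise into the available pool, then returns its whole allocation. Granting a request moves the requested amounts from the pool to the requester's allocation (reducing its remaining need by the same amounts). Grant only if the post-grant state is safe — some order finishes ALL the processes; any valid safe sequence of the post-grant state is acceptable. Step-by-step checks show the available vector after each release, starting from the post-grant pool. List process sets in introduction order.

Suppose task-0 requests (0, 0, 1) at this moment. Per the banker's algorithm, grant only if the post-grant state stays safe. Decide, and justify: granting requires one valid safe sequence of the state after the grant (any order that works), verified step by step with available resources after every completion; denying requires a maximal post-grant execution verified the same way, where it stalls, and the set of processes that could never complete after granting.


DENY — the pretend-granted state is unsafe.
Key observation: after task-4, task-1 the pool peaks at (4, 4, 3), and each blocked process is short somewhere: task-0 on res1; task-5 on res4.
On the post-grant state, task-4, task-1 is a maximal run — nothing extends it. Verifying each step:
  pool = (0, 2, 0)
  run task-4 (needs (0, 2, 0), free (0, 2, 0)); after release of (2, 2, 0) the pool is (2, 4, 0)
  run task-1 (needs (2, 4, 0), free (2, 4, 0)); after release of (2, 0, 3) the pool is (4, 4, 3)
  task-0 cannot run: need (2, 5, 1) vs free (4, 4, 3) (insufficient res1)
  task-5 cannot run: need (3, 2, 4) vs free (4, 4, 3) (insufficient res4)
Post-grant, the permanently blocked set is task-0 and task-5.


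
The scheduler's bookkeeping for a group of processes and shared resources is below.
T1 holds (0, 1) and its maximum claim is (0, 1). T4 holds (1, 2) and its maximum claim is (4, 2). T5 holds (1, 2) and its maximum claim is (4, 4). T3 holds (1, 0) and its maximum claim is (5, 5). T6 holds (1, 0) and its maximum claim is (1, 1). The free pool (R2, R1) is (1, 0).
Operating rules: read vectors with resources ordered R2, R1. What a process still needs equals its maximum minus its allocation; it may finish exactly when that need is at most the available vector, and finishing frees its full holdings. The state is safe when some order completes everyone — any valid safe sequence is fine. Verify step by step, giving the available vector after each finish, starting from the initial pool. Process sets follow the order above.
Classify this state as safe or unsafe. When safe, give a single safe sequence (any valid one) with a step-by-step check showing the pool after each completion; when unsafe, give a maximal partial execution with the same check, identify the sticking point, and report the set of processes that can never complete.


UNSAFE — no complete ordering exists.
Key observation: no order helps: past T1, T6, the free pool tops out at (2, 1), below what each blocked process needs in R2.
The run T1, T6 cannot be extended any further. Walking it through:
  pool = (1, 0)
  run T1 (needs (0, 0), free (1, 0)); after release of (0, 1) the pool is (1, 1)
  run T6 (needs (0, 1), free (1, 1)); after release of (1, 0) the pool is (2, 1)
  T4 cannot run: need (3, 0) vs free (2, 1) (insufficient R2)
  T5 cannot run: need (3, 2) vs free (2, 1) (insufficient R2 and R1)
  T3 cannot run: need (4, 5) vs free (2, 1) (insufficient R2 and R1)
Processes that can never finish: T4, T5 and T3.


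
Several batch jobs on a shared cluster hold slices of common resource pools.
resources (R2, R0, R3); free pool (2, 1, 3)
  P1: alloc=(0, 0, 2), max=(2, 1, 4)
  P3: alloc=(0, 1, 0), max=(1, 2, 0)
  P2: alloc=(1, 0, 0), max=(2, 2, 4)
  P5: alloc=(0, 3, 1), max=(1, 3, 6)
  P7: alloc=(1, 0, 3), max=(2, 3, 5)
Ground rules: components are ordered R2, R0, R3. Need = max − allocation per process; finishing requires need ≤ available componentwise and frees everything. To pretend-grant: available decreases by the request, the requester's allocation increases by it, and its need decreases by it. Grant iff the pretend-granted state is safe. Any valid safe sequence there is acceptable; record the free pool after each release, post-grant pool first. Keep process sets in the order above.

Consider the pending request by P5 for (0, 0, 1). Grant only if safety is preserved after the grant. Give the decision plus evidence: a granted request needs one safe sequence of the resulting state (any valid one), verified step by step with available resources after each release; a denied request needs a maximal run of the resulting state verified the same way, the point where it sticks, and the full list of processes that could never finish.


GRANT. The post-grant state is safe; one safe sequence: P3, P1, P5, P2, P7.
Key observation: the transfer keeps a workable pool ((2, 1, 2)); P3 starts the safe sequence.
Check on the post-grant state, step by step:
  pool = (2, 1, 2)
  run P3 (needs (1, 1, 0), free (2, 1, 2)); after release of (0, 1, 0) the pool is (2, 2, 2)
  run P1 (needs (2, 1, 2), free (2, 2, 2)); after release of (0, 0, 2) the pool is (2, 2, 4)
  run P5 (needs (1, 0, 4), free (2, 2, 4)); after release of (0, 3, 2) the pool is (2, 5, 6)
  run P2 (needs (1, 2, 4), free (2, 5, 6)); after release of (1, 0, 0) the pool is (3, 5, 6)
  run P7 (needs (1, 3, 2), free (3, 5, 6)); after release of (1, 0, 3) the pool is (4, 5, 9)


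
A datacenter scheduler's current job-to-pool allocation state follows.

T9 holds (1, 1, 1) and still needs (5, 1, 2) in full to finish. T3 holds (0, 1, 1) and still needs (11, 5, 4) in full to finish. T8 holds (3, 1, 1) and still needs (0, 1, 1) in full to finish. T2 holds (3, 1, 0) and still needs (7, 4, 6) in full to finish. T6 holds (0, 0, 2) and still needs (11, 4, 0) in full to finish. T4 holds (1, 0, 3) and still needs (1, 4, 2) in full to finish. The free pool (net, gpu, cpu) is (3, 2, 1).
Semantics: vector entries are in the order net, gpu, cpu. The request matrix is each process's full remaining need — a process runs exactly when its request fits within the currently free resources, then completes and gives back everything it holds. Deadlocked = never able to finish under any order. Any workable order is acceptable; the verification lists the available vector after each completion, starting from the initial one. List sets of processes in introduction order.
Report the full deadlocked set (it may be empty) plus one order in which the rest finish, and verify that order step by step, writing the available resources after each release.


The deadlocked set is empty.
Key observation: no deadlock: T8 fits now, and the freed resources carry the rest through.
The rest can finish in the order T8, T9, T4, T2, T6, T3. Step-by-step check:
  pool = (3, 2, 1)
  run T8 (needs (0, 1, 1), free (3, 2, 1)); after release of (3, 1, 1) the pool is (6, 3, 2)
  run T9 (needs (5, 1, 2), free (6, 3, 2)); after release of (1, 1, 1) the pool is (7, 4, 3)
  run T4 (needs (1, 4, 2), free (7, 4, 3)); after release of (1, 0, 3) the pool is (8, 4, 6)
  run T2 (needs (7, 4, 6), free (8, 4, 6)); after release of (3, 1, 0) the pool is (11, 5, 6)
  run T6 (needs (11, 4, 0), free (11, 5, 6)); after release of (0, 0, 2) the pool is (11, 5, 8)
  run T3 (needs (11, 5, 4), free (11, 5, 8)); after release of (0, 1, 1) the pool is (11, 6, 9)


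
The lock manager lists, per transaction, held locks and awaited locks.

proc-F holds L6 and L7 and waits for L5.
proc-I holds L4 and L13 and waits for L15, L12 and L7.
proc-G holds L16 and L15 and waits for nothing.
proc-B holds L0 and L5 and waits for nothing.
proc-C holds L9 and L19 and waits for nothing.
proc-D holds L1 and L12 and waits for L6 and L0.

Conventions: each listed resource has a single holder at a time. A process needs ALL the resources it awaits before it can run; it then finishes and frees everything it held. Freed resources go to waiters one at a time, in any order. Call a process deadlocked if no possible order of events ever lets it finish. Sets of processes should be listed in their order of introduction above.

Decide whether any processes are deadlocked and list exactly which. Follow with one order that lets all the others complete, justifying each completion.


The deadlocked set is empty.
Key observation: every chain of waits terminates; starting from the processes that wait on nothing, all the rest unlock in turn.
The rest can finish in the order proc-B, proc-F, proc-D, proc-C, proc-G, proc-I.
Verifying each step:
  proc-B waits on nothing -> runs at once and releases L0 and L5
  run proc-F (all its waits — L5 — are resolved); releases L6 and L7
  run proc-D (all its waits — L6 and L0 — are resolved); releases L1 and L12
  proc-C waits on nothing -> runs at once and releases L9 and L19
  proc-G waits on nothing -> runs at once and releases L16 and L15
  run proc-I (all its waits — L15, L12 and L7 — are resolved); releases L4 and L13


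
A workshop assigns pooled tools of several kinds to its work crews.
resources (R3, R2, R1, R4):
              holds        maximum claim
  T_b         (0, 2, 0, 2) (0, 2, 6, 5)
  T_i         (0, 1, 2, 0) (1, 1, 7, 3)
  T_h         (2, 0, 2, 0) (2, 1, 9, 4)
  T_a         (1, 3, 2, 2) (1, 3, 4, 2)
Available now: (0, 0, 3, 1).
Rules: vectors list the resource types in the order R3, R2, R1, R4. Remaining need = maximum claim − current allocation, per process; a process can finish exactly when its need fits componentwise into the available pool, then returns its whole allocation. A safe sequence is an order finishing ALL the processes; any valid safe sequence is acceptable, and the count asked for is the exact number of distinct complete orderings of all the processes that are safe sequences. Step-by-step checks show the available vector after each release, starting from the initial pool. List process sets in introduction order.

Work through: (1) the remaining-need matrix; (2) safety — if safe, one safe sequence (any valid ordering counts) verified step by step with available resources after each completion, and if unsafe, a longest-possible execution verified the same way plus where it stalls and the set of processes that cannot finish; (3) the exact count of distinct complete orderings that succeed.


(1) Remaining need (order R3, R2, R1, R4):
  T_b: (0, 0, 6, 3)
  T_i: (1, 0, 5, 3)
  T_h: (0, 1, 7, 4)
  T_a: (0, 0, 2, 0)
(2) SAFE — a valid safe sequence is T_a, T_i, T_b, T_h.
Key observation: at T_i the run first touches a limit — (1, 0, 5, 3) against (1, 3, 5, 3), exact on a resource it actually requests.
Step-by-step check:
  pool = (0, 0, 3, 1)
  run T_a (needs (0, 0, 2, 0), free (0, 0, 3, 1)); after release of (1, 3, 2, 2) the pool is (1, 3, 5, 3)
  run T_i (needs (1, 0, 5, 3), free (1, 3, 5, 3)); after release of (0, 1, 2, 0) the pool is (1, 4, 7, 3)
  run T_b (needs (0, 0, 6, 3), free (1, 4, 7, 3)); after release of (0, 2, 0, 2) the pool is (1, 6, 7, 5)
  run T_h (needs (0, 1, 7, 4), free (1, 6, 7, 5)); after release of (2, 0, 2, 0) the pool is (3, 6, 9, 5)
(3) The exact count: 1 of the possible complete orderings is a safe sequence.


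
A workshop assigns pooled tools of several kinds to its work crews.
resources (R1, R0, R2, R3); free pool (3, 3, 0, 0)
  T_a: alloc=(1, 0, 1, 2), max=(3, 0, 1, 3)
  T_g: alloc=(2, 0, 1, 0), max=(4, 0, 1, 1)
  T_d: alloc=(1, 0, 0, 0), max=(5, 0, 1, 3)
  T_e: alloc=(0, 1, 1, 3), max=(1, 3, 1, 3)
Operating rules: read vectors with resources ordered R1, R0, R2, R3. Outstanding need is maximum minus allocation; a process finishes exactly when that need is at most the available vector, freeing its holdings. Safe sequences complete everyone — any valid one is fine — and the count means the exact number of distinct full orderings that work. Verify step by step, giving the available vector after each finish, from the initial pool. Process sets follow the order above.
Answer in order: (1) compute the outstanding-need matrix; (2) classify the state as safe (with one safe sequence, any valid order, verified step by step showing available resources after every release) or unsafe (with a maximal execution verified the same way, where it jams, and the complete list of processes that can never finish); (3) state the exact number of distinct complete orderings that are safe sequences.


(1) Remaining need (order R1, R0, R2, R3):
  T_a: (2, 0, 0, 1)
  T_g: (2, 0, 0, 1)
  T_d: (4, 0, 1, 3)
  T_e: (1, 2, 0, 0)
(2) SAFE, for example via the order T_e, T_g, T_d, T_a.
Key observation: T_d is the earliest step where a requested resource binds exactly: need (4, 0, 1, 3), pool (5, 4, 2, 3) at its turn.
Walking it through:
  pool = (3, 3, 0, 0)
  run T_e (needs (1, 2, 0, 0), free (3, 3, 0, 0)); after release of (0, 1, 1, 3) the pool is (3, 4, 1, 3)
  run T_g (needs (2, 0, 0, 1), free (3, 4, 1, 3)); after release of (2, 0, 1, 0) the pool is (5, 4, 2, 3)
  run T_d (needs (4, 0, 1, 3), free (5, 4, 2, 3)); after release of (1, 0, 0, 0) the pool is (6, 4, 2, 3)
  run T_a (needs (2, 0, 0, 1), free (6, 4, 2, 3)); after release of (1, 0, 1, 2) the pool is (7, 4, 3, 5)
(3) Exactly 4 of the possible complete orderings are safe sequences.


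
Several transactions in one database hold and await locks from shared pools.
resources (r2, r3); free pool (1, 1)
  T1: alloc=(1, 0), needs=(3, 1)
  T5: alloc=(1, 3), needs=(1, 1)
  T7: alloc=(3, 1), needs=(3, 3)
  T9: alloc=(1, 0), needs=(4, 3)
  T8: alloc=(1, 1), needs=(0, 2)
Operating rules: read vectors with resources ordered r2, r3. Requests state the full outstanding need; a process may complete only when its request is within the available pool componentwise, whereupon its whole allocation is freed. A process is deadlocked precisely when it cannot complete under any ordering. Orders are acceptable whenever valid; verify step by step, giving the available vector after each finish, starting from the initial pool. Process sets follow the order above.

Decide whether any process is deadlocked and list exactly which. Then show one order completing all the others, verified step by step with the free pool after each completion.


No process is deadlocked.
Key observation: the pool covers T5 at once, and every later process fits after earlier releases.
The rest can finish in the order T5, T8, T1, T7, T9. Step-by-step check:
  pool = (1, 1)
  T5: need (1, 1) fits (1, 1); releases (1, 3), pool now (2, 4)
  T8: need (0, 2) fits (2, 4); releases (1, 1), pool now (3, 5)
  T1: need (3, 1) fits (3, 5); releases (1, 0), pool now (4, 5)
  T7: need (3, 3) fits (4, 5); releases (3, 1), pool now (7, 6)
  T9: need (4, 3) fits (7, 6); releases (1, 0), pool now (8, 6)


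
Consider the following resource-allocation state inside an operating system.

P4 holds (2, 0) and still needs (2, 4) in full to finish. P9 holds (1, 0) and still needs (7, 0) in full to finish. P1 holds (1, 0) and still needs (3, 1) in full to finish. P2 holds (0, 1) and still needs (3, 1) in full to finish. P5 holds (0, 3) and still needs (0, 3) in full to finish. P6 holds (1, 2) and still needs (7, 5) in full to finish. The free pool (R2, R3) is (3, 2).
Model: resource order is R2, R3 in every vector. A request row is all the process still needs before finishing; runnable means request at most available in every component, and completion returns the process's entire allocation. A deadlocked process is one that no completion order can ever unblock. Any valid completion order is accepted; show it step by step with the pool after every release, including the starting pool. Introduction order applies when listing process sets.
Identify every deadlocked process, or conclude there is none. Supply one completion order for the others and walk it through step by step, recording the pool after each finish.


Deadlocked set: P9 and P6.
Key observation: once P2, P5, P1, P4 finish, the pool peaks at (6, 6) — and every remaining process still needs more R2 than that.
One completion order for the rest: P2, P5, P1, P4. Check, step by step:
  pool = (3, 2)
  P2 needs (3, 1) <= (3, 2) -> finishes; pool += (0, 1) = (3, 3)
  P5 needs (0, 3) <= (3, 3) -> finishes; pool += (0, 3) = (3, 6)
  P1 needs (3, 1) <= (3, 6) -> finishes; pool += (1, 0) = (4, 6)
  P4 needs (2, 4) <= (4, 6) -> finishes; pool += (2, 0) = (6, 6)
The blocked processes can never fit:
  blocked: P9 wants (7, 0), pool (6, 6) — not enough R2
  blocked: P6 wants (7, 5), pool (6, 6) — not enough R2


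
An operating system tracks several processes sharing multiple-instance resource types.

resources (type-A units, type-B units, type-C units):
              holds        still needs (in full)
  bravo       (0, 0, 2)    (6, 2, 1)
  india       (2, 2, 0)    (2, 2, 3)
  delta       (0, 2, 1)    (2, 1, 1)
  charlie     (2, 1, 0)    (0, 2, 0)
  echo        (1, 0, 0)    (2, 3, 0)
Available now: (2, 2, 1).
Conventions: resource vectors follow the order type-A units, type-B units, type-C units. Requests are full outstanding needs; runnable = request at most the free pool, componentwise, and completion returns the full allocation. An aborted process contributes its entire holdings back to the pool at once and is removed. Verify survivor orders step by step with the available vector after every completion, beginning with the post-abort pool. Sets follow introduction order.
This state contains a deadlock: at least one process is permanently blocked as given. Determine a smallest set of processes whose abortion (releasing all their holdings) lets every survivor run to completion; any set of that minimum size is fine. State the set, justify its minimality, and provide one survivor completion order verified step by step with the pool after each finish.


Minimum abort set: india.
Key observation: no ordering could ever have run bravo before the abort of india; with (2, 2, 0) back in the pool it fits at step 4.
Minimality: the empty abort set fails — the state is deadlocked as it stands.
The survivors complete as delta, echo, charlie, bravo. Verifying each step (starting from the post-abort pool):
  pool = (4, 4, 1)
  run delta (needs (2, 1, 1), free (4, 4, 1)); after release of (0, 2, 1) the pool is (4, 6, 2)
  run echo (needs (2, 3, 0), free (4, 6, 2)); after release of (1, 0, 0) the pool is (5, 6, 2)
  run charlie (needs (0, 2, 0), free (5, 6, 2)); after release of (2, 1, 0) the pool is (7, 7, 2)
  run bravo (needs (6, 2, 1), free (7, 7, 2)); after release of (0, 0, 2) the pool is (7, 7, 4)


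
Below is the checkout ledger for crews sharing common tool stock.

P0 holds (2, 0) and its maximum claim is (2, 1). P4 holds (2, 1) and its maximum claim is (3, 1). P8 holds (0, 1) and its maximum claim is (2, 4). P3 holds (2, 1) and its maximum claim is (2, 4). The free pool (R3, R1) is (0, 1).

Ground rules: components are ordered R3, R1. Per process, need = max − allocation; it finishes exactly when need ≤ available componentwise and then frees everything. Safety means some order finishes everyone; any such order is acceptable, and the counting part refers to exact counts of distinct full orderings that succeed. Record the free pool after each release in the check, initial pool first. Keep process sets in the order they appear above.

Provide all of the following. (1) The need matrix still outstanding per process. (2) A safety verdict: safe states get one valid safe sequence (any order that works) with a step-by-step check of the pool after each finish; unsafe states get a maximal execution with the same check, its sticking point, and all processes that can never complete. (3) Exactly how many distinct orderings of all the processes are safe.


(1) Outstanding need per process (order R3, R1):
  P0: (0, 1)
  P4: (1, 0)
  P8: (2, 3)
  P3: (0, 3)
(2) UNSAFE — no complete ordering exists.
Key observation: once P0, P4 finish, the pool peaks at (4, 2) — and every remaining process still needs more R1 than that.
A maximal execution: P0, P4 — then nothing else fits. Step-by-step check:
  pool = (0, 1)
  run P0 (needs (0, 1), free (0, 1)); after release of (2, 0) the pool is (2, 1)
  run P4 (needs (1, 0), free (2, 1)); after release of (2, 1) the pool is (4, 2)
  P8 cannot run: need (2, 3) vs free (4, 2) (insufficient R1)
  P3 cannot run: need (0, 3) vs free (4, 2) (insufficient R1)
Processes that can never finish: P8 and P3.
(3) Precisely 0 of the possible complete orderings are safe sequences.


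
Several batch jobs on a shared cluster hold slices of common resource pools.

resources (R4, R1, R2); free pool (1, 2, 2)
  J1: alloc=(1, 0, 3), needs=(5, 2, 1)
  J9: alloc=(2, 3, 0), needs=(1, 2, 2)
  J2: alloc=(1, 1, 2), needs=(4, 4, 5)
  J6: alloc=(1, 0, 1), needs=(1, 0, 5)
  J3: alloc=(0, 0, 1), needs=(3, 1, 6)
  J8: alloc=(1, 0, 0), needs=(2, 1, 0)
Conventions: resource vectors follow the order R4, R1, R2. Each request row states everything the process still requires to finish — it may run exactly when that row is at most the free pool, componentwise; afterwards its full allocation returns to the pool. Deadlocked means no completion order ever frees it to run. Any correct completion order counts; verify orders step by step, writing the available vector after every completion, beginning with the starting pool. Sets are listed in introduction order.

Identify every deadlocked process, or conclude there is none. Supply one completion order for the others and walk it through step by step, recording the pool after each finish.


The deadlocked set is J1, J2, J6 and J3.
Key observation: after J9, J8 the pool peaks at (4, 5, 2), and each blocked process is short somewhere: J1 on R4; J2 on R2; J6 on R2; J3 on R2.
A valid finishing order for the others: J9, J8. Walking it through:
  pool = (1, 2, 2)
  run J9 (needs (1, 2, 2), free (1, 2, 2)); after release of (2, 3, 0) the pool is (3, 5, 2)
  run J8 (needs (2, 1, 0), free (3, 5, 2)); after release of (1, 0, 0) the pool is (4, 5, 2)
The blocked processes can never fit:
  J1 cannot run: need (5, 2, 1) vs free (4, 5, 2) (insufficient R4)
  J2 cannot run: need (4, 4, 5) vs free (4, 5, 2) (insufficient R2)
  J6 cannot run: need (1, 0, 5) vs free (4, 5, 2) (insufficient R2)
  J3 cannot run: need (3, 1, 6) vs free (4, 5, 2) (insufficient R2)
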